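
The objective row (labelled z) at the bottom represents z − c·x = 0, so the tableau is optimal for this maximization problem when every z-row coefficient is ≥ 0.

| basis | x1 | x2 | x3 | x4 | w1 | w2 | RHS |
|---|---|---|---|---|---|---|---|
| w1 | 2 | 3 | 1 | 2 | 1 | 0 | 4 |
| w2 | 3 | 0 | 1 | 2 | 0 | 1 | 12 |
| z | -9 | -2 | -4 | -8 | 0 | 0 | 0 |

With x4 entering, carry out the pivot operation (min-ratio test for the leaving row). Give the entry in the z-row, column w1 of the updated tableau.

4

Ratio test on column x4 — row 1: 4/2 = 2; row 2: 12/2 = 6. Minimum is 2 at row 1 (w1 leaves); pivot element 2.
Divide row 1 by 2; eliminate column x4 from the other rows.
z-row update in column w1: 0 − (-8)·(1/2) = 4.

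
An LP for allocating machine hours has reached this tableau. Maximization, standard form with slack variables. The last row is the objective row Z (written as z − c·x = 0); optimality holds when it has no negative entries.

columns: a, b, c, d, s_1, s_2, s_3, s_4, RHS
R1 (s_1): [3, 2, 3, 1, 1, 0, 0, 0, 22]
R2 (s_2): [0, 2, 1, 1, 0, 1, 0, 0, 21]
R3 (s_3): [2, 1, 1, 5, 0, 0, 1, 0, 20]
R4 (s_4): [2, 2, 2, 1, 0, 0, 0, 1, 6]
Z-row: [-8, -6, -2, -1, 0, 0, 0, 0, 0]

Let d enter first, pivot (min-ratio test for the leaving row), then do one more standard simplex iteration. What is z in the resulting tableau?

Ratio test on column d — row 1: 22/1 = 22; row 2: 21/1 = 21; row 3: 20/5 = 4; row 4: 6/1 = 6. Minimum is 4 at row 3 (s_3 leaves); pivot element 5.
Pivot on row 3; the Z-row RHS becomes 0 − (-1)·4 = 4.
Next entering variable (most negative Z-row entry -38/5): a.
Ratio test on column a — row 1: 18/(13/5) = 90/13; row 2: entry -2/5 ≤ 0; row 3: 4/(2/5) = 10; row 4: 2/(8/5) = 5/4. Minimum is 5/4 at row 4 (s_4 leaves); pivot element 8/5.
After the second pivot the Z-row RHS is 4 − (-38/5)·(5/4) = 27/2.

27/2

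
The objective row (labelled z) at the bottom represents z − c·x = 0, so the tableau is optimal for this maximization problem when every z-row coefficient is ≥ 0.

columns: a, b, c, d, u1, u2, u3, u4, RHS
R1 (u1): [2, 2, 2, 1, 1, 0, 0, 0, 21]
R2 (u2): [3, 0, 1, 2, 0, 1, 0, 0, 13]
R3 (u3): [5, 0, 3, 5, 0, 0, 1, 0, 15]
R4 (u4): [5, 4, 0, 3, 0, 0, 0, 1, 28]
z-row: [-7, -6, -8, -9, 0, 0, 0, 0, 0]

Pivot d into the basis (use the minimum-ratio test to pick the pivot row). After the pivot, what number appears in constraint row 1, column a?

1

Ratio test on column d — row 1: 21/1 = 21; row 2: 13/2 = 13/2; row 3: 15/5 = 3; row 4: 28/3 = 28/3. Minimum is 3 at row 3 (u3 leaves); pivot element 5.
Divide row 3 by 5; eliminate column d from the other rows.
Row 1 update in column a: 2 − 1·1 = 1.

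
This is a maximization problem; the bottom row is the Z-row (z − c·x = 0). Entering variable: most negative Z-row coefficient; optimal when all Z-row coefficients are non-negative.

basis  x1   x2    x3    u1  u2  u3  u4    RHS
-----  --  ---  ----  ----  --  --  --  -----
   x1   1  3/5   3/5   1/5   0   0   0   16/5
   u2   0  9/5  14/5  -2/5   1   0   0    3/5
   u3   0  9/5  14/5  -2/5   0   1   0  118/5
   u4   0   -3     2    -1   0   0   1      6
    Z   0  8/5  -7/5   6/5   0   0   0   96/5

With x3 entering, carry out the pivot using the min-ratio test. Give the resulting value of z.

39/2

Ratio test on column x3 — row 1: (16/5)/(3/5) = 16/3; row 2: (3/5)/(14/5) = 3/14; row 3: (118/5)/(14/5) = 59/7; row 4: 6/2 = 3. Minimum is 3/14 at row 2 (u2 leaves); pivot element 14/5.
Pivot on row 2; the Z-row RHS becomes 96/5 − (-7/5)·(3/14) = 39/2.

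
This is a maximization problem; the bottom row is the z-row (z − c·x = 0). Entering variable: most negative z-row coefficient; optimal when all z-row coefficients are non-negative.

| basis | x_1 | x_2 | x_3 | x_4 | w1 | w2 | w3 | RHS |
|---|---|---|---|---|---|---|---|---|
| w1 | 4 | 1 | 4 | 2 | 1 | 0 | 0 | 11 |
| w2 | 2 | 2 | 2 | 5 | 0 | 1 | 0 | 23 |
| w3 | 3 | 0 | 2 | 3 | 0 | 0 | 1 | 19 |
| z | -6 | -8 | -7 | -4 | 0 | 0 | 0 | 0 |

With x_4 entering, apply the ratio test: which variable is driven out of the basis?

w2

Column x_4 entries and ratios — w1: 11/2 = 11/2; w2: 23/5 = 23/5; w3: 19/3 = 19/3.
Smallest ratio is 23/5 in the row of w2, so w2 leaves.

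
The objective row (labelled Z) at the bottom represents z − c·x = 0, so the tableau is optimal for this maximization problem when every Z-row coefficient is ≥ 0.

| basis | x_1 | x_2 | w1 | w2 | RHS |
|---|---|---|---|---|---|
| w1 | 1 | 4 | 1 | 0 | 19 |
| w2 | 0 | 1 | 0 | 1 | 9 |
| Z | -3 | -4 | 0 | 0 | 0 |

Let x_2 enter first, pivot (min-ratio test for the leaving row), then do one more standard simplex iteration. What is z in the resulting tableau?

Ratio test on column x_2 — row 1: 19/4 = 19/4; row 2: 9/1 = 9. Minimum is 19/4 at row 1 (w1 leaves); pivot element 4.
Pivot on row 1; the Z-row RHS becomes 0 − (-4)·(19/4) = 19.
Next entering variable (most negative Z-row entry -2): x_1.
Ratio test on column x_1 — row 1: (19/4)/(1/4) = 19; row 2: entry -1/4 ≤ 0. Minimum is 19 at row 1 (x_2 leaves); pivot element 1/4.
After the second pivot the Z-row RHS is 19 − (-2)·19 = 57.

57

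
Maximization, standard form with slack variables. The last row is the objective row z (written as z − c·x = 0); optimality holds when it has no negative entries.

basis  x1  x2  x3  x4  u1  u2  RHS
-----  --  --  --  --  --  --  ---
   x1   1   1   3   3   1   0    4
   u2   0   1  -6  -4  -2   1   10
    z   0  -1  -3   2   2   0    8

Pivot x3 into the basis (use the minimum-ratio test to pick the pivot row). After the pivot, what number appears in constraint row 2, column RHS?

Ratio test on column x3 — row 1: 4/3 = 4/3; row 2: entry -6 ≤ 0. Minimum is 4/3 at row 1 (x1 leaves); pivot element 3.
Divide row 1 by 3; eliminate column x3 from the other rows.
Row 2 update in column RHS: 10 − (-6)·(4/3) = 18.

18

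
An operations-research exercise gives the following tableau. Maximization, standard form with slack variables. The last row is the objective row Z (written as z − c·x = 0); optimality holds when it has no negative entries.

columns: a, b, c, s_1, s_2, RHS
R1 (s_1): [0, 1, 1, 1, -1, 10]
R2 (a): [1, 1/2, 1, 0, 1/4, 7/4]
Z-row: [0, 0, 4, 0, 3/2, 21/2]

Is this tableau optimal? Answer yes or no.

yes

Every Z-row coefficient is ≥ 0, so the tableau is optimal.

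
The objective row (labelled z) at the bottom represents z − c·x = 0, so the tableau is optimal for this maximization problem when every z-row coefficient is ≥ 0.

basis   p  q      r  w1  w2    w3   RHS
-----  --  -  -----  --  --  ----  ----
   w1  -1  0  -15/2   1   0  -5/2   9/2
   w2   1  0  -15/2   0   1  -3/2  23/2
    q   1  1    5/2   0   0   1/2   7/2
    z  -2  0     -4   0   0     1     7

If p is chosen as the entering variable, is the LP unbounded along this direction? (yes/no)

Column p has positive entries in row(s) 2, 3, so the ratio test bounds it — not unbounded.

no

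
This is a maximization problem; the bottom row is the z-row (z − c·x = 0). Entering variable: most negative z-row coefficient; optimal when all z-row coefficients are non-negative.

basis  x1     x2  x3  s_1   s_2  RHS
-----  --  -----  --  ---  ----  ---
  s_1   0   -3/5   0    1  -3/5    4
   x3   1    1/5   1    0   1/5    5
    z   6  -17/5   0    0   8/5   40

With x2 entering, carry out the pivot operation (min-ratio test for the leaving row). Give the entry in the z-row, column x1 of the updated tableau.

Ratio test on column x2 — row 1: entry -3/5 ≤ 0; row 2: 5/(1/5) = 25. Minimum is 25 at row 2 (x3 leaves); pivot element 1/5.
Divide row 2 by 1/5; eliminate column x2 from the other rows.
z-row update in column x1: 6 − (-17/5)·5 = 23.

23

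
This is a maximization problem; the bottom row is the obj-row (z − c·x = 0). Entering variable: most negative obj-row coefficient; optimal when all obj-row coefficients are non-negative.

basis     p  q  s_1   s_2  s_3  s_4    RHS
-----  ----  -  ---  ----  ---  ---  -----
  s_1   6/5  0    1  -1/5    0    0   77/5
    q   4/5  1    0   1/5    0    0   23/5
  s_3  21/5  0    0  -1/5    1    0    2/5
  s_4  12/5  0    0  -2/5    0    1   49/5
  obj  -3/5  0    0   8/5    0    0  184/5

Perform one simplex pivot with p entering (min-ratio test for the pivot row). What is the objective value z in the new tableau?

Ratio test on column p — row 1: (77/5)/(6/5) = 77/6; row 2: (23/5)/(4/5) = 23/4; row 3: (2/5)/(21/5) = 2/21; row 4: (49/5)/(12/5) = 49/12. Minimum is 2/21 at row 3 (s_3 leaves); pivot element 21/5.
Pivot on row 3; the obj-row RHS becomes 184/5 − (-3/5)·(2/21) = 258/7.

258/7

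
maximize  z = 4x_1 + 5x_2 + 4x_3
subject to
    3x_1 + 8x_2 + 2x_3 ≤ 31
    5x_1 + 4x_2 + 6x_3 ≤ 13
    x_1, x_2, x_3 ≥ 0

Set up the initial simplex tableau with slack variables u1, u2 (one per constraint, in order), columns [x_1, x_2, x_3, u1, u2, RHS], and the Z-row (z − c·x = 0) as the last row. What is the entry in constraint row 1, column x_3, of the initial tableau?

Constraint 1 has coefficient 2 on x_3.

2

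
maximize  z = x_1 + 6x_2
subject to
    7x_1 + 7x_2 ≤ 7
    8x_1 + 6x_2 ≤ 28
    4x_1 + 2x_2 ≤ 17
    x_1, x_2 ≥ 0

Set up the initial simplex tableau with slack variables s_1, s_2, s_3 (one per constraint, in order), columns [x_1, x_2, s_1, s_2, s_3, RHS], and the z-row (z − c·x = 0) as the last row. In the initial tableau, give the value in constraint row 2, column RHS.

The RHS of constraint 2 is b_2 = 28.

28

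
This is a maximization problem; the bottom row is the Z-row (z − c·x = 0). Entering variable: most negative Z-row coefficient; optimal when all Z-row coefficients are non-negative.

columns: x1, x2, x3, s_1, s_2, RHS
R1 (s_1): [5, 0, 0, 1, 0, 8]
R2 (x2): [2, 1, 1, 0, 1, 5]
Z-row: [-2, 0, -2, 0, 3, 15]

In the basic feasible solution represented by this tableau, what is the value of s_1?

8

s_1 is basic (row 1); its value is the RHS of that row, 8.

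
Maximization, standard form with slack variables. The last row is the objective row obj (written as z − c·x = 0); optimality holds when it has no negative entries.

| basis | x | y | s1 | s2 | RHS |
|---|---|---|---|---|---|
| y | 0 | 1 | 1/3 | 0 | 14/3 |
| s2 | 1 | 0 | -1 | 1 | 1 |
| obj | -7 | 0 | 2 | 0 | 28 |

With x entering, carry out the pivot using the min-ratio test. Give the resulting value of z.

Ratio test on column x — row 1: entry 0 ≤ 0; row 2: 1/1 = 1. Minimum is 1 at row 2 (s2 leaves); pivot element 1.
Pivot on row 2; the obj-row RHS becomes 28 − (-7)·1 = 35.

35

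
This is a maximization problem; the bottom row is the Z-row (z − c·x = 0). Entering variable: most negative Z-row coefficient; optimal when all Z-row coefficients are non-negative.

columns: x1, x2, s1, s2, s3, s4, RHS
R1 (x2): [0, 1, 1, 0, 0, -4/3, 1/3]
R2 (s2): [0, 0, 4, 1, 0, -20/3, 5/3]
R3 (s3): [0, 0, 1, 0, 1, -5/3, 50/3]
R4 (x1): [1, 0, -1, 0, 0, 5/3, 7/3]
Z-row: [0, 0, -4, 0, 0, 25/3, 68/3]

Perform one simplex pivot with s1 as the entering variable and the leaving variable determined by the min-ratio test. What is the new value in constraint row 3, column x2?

-1

Ratio test on column s1 — row 1: (1/3)/1 = 1/3; row 2: (5/3)/4 = 5/12; row 3: (50/3)/1 = 50/3; row 4: entry -1 ≤ 0. Minimum is 1/3 at row 1 (x2 leaves); pivot element 1.
Divide row 1 by 1; eliminate column s1 from the other rows.
Row 3 update in column x2: 0 − 1·1 = -1.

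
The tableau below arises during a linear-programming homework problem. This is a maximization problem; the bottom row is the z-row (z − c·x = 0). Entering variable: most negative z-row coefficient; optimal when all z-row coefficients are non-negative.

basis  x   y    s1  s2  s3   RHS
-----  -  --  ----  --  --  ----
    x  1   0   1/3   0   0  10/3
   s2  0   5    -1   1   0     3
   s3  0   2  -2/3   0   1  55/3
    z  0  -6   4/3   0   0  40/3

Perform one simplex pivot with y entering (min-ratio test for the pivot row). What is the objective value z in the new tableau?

Ratio test on column y — row 1: entry 0 ≤ 0; row 2: 3/5 = 3/5; row 3: (55/3)/2 = 55/6. Minimum is 3/5 at row 2 (s2 leaves); pivot element 5.
Pivot on row 2; the z-row RHS becomes 40/3 − (-6)·(3/5) = 254/15.

254/15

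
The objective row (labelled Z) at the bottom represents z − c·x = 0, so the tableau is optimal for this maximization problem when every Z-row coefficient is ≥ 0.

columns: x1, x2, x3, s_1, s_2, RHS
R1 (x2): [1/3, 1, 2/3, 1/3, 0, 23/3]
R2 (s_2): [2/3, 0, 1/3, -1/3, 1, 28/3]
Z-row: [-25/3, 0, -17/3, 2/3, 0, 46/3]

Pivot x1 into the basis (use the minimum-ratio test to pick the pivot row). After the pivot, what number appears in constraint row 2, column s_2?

3/2

Ratio test on column x1 — row 1: (23/3)/(1/3) = 23; row 2: (28/3)/(2/3) = 14. Minimum is 14 at row 2 (s_2 leaves); pivot element 2/3.
Divide row 2 by 2/3; eliminate column x1 from the other rows.
In the new row 2, the s_2 entry is the old entry divided by the pivot: 1/(2/3) = 3/2.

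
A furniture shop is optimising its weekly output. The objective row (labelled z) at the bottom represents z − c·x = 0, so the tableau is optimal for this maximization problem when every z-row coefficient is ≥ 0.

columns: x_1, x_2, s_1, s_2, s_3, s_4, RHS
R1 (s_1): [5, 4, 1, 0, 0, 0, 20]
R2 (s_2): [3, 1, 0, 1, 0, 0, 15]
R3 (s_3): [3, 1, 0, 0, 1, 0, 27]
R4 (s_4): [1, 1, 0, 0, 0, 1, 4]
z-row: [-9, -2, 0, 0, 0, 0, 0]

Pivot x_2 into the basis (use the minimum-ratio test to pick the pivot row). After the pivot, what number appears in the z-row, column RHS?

Ratio test on column x_2 — row 1: 20/4 = 5; row 2: 15/1 = 15; row 3: 27/1 = 27; row 4: 4/1 = 4. Minimum is 4 at row 4 (s_4 leaves); pivot element 1.
Divide row 4 by 1; eliminate column x_2 from the other rows.
z-row update in column RHS: 0 − (-2)·4 = 8.

8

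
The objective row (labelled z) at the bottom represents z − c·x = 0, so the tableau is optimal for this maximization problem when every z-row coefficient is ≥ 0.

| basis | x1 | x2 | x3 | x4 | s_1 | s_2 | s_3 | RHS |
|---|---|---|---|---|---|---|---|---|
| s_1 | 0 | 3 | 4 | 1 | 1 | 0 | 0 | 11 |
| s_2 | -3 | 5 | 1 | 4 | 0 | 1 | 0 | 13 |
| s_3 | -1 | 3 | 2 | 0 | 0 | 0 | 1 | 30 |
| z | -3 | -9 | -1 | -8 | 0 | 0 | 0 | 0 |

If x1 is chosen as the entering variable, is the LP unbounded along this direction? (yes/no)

Every constraint-row entry in column x1 is ≤ 0, so increasing x1 is unbounded.

yes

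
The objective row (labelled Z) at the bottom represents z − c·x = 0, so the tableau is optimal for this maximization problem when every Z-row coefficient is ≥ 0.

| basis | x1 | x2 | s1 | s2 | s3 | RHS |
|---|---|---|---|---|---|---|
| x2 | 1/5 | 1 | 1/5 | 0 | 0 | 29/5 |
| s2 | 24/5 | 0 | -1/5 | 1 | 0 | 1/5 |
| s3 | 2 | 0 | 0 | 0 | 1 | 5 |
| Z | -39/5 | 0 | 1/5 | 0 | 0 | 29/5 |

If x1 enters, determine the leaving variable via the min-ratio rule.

Column x1 entries and ratios — x2: (29/5)/(1/5) = 29; s2: (1/5)/(24/5) = 1/24; s3: 5/2 = 5/2.
Smallest ratio is 1/24 in the row of s2, so s2 leaves.

s2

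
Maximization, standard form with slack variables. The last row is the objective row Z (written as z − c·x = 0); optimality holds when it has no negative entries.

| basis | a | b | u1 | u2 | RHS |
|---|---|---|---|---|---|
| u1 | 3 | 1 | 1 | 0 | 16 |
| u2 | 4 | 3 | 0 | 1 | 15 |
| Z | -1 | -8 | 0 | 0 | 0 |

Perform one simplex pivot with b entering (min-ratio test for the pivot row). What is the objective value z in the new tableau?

Ratio test on column b — row 1: 16/1 = 16; row 2: 15/3 = 5. Minimum is 5 at row 2 (u2 leaves); pivot element 3.
Pivot on row 2; the Z-row RHS becomes 0 − (-8)·5 = 40.

40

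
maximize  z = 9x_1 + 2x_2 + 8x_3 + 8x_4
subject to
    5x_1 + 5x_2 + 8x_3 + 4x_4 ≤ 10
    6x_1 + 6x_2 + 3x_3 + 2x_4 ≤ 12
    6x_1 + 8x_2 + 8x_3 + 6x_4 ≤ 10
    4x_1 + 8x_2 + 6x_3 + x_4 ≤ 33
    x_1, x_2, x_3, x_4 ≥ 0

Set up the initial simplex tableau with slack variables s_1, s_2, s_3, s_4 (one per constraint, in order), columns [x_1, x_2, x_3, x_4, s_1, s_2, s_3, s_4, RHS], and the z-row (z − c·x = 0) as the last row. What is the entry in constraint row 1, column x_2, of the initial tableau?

Constraint 1 has coefficient 5 on x_2.

5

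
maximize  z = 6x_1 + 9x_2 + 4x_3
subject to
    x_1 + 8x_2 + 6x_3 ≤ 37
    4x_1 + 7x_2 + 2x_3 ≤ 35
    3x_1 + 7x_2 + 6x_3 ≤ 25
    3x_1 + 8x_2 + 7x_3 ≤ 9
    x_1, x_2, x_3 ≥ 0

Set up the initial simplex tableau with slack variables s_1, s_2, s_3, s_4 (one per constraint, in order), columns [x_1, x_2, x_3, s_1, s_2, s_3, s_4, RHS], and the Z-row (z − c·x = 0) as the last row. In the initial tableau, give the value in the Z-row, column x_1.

-6

The Z-row carries the negated objective coefficients: the x_1 entry is -6.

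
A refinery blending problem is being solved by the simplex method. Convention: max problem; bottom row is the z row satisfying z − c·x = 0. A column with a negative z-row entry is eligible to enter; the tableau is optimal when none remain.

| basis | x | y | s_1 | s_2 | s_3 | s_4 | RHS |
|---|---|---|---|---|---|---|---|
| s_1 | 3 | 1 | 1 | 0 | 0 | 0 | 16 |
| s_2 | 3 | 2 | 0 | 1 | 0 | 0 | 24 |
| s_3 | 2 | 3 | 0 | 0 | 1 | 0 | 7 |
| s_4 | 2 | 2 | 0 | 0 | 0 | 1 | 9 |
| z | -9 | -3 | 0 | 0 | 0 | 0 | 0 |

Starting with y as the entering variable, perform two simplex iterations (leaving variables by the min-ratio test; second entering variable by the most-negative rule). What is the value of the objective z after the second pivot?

63/2

Ratio test on column y — row 1: 16/1 = 16; row 2: 24/2 = 12; row 3: 7/3 = 7/3; row 4: 9/2 = 9/2. Minimum is 7/3 at row 3 (s_3 leaves); pivot element 3.
Pivot on row 3; the z-row RHS becomes 0 − (-3)·(7/3) = 7.
Next entering variable (most negative z-row entry -7): x.
Ratio test on column x — row 1: (41/3)/(7/3) = 41/7; row 2: (58/3)/(5/3) = 58/5; row 3: (7/3)/(2/3) = 7/2; row 4: (13/3)/(2/3) = 13/2. Minimum is 7/2 at row 3 (y leaves); pivot element 2/3.
After the second pivot the z-row RHS is 7 − (-7)·(7/2) = 63/2.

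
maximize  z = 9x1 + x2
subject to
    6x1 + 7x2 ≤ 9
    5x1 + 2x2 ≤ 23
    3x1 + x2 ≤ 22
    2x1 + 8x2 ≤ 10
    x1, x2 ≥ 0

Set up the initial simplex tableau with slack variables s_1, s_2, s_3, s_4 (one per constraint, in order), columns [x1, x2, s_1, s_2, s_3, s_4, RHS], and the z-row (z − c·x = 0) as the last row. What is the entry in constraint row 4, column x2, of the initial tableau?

8

Constraint 4 has coefficient 8 on x2.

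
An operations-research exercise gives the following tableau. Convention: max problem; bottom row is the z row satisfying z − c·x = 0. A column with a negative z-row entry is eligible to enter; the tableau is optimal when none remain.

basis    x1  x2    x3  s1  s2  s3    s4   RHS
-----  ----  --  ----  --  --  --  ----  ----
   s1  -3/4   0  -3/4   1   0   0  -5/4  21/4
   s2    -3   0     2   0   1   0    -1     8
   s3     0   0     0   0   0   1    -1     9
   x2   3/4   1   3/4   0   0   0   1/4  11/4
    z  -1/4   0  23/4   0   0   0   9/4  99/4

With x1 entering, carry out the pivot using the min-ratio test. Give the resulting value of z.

Ratio test on column x1 — row 1: entry -3/4 ≤ 0; row 2: entry -3 ≤ 0; row 3: entry 0 ≤ 0; row 4: (11/4)/(3/4) = 11/3. Minimum is 11/3 at row 4 (x2 leaves); pivot element 3/4.
Pivot on row 4; the z-row RHS becomes 99/4 − (-1/4)·(11/3) = 77/3.

77/3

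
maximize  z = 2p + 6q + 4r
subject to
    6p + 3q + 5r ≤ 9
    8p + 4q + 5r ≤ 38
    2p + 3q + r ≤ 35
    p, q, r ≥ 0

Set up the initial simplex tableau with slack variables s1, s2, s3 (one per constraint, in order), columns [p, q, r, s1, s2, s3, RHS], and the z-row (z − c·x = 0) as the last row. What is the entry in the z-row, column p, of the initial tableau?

The z-row carries the negated objective coefficients: the p entry is -2.

-2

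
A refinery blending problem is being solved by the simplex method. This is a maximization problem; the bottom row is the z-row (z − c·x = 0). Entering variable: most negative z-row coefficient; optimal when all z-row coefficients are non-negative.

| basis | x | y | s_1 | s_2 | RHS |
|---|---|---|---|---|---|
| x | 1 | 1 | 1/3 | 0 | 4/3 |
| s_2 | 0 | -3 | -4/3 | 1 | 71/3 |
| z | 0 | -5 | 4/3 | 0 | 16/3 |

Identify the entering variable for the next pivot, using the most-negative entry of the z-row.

Negative z-row entries: y: -5.
The most negative is -5 in column y, so y enters.

y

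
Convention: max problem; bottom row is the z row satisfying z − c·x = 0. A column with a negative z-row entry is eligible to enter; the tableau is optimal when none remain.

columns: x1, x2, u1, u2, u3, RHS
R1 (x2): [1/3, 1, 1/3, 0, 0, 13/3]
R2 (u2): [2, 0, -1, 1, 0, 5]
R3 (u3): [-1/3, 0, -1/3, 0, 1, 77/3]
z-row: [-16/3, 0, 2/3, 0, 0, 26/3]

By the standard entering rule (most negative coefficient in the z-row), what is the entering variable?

Negative z-row entries: x1: -16/3.
The most negative is -16/3 in column x1, so x1 enters.

x1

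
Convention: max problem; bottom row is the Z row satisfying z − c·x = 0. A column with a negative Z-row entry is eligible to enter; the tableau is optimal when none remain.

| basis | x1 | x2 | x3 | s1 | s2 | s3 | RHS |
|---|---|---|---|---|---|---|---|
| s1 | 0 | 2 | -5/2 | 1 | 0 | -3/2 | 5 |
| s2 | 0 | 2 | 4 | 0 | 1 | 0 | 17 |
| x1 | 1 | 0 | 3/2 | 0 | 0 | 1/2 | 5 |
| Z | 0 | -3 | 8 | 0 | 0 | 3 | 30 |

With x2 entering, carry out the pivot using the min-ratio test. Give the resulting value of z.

Ratio test on column x2 — row 1: 5/2 = 5/2; row 2: 17/2 = 17/2; row 3: entry 0 ≤ 0. Minimum is 5/2 at row 1 (s1 leaves); pivot element 2.
Pivot on row 1; the Z-row RHS becomes 30 − (-3)·(5/2) = 75/2.

75/2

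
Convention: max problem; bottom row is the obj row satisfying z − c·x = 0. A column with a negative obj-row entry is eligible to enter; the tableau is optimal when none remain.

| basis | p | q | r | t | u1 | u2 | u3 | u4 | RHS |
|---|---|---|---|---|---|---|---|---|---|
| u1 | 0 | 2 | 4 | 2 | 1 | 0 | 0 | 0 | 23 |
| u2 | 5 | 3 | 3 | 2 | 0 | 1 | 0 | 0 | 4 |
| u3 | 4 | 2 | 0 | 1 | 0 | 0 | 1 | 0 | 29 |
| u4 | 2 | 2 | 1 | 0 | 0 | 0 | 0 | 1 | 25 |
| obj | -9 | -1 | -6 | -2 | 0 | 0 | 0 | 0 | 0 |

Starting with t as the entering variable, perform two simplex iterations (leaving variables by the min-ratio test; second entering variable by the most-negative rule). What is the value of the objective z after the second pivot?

36/5

Ratio test on column t — row 1: 23/2 = 23/2; row 2: 4/2 = 2; row 3: 29/1 = 29; row 4: entry 0 ≤ 0. Minimum is 2 at row 2 (u2 leaves); pivot element 2.
Pivot on row 2; the obj-row RHS becomes 0 − (-2)·2 = 4.
Next entering variable (most negative obj-row entry -4): p.
Ratio test on column p — row 1: entry -5 ≤ 0; row 2: 2/(5/2) = 4/5; row 3: 27/(3/2) = 18; row 4: 25/2 = 25/2. Minimum is 4/5 at row 2 (t leaves); pivot element 5/2.
After the second pivot the obj-row RHS is 4 − (-4)·(4/5) = 36/5.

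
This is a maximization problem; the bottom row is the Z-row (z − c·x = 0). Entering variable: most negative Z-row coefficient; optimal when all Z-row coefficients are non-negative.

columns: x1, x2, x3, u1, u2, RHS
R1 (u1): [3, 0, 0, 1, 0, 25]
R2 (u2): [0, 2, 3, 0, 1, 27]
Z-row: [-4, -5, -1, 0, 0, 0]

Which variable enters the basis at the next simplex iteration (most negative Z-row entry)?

Negative Z-row entries: x1: -4, x2: -5, x3: -1.
The most negative is -5 in column x2, so x2 enters.

x2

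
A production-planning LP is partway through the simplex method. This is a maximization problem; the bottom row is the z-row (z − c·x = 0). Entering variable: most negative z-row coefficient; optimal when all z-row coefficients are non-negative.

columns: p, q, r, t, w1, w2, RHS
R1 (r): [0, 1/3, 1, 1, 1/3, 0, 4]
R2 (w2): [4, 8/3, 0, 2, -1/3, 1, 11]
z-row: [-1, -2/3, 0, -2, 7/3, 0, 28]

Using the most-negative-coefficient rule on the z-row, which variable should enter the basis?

t

Negative z-row entries: p: -1, q: -2/3, t: -2.
The most negative is -2 in column t, so t enters.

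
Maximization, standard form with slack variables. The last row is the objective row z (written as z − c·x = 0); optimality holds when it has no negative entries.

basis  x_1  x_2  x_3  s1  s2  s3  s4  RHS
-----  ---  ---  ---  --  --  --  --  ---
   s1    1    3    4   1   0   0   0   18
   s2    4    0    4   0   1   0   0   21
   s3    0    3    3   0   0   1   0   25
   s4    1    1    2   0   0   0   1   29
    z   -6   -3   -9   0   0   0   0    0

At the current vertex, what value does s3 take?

25

s3 is basic (row 3); its value is the RHS of that row, 25.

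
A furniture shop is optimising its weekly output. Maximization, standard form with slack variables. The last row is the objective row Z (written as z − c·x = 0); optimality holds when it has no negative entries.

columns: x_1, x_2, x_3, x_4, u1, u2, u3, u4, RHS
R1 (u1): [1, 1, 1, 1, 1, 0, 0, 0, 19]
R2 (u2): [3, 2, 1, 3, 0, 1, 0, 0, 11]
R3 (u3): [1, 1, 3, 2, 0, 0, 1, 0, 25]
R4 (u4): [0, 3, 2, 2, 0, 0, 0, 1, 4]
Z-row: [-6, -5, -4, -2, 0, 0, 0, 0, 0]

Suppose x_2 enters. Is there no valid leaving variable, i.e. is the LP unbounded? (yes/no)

no

Column x_2 has positive entries in row(s) 1, 2, 3, 4, so the ratio test bounds it — not unbounded.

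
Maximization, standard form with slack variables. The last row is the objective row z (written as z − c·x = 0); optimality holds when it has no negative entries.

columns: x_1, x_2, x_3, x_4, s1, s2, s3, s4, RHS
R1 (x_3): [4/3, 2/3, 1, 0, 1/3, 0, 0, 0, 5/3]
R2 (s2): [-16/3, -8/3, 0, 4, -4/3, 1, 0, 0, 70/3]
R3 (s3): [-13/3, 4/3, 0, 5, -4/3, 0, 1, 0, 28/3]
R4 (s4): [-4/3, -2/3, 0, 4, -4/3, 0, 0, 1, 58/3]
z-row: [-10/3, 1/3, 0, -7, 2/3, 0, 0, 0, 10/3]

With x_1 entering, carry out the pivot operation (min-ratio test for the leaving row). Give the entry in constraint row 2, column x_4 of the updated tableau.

Ratio test on column x_1 — row 1: (5/3)/(4/3) = 5/4; row 2: entry -16/3 ≤ 0; row 3: entry -13/3 ≤ 0; row 4: entry -4/3 ≤ 0. Minimum is 5/4 at row 1 (x_3 leaves); pivot element 4/3.
Divide row 1 by 4/3; eliminate column x_1 from the other rows.
Row 2 update in column x_4: 4 − (-16/3)·0 = 4.

4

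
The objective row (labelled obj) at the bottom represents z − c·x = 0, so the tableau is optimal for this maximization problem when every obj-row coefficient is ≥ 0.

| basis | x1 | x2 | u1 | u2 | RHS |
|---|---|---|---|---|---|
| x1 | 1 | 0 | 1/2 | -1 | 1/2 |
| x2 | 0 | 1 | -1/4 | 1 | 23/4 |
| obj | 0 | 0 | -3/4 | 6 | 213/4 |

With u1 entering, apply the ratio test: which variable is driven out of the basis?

x1

Column u1 entries and ratios — x1: (1/2)/(1/2) = 1; x2: -1/4 ≤ 0, skip.
Smallest ratio is 1 in the row of x1, so x1 leaves.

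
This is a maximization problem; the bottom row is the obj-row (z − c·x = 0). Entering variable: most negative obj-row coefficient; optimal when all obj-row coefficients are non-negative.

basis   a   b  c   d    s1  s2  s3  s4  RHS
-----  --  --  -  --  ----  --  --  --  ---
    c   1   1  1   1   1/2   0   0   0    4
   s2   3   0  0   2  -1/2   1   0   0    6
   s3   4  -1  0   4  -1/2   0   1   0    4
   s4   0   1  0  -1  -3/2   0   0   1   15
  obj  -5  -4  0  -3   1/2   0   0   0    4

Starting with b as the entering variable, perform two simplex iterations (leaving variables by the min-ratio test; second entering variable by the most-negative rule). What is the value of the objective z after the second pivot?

108/5

Ratio test on column b — row 1: 4/1 = 4; row 2: entry 0 ≤ 0; row 3: entry -1 ≤ 0; row 4: 15/1 = 15. Minimum is 4 at row 1 (c leaves); pivot element 1.
Pivot on row 1; the obj-row RHS becomes 4 − (-4)·4 = 20.
Next entering variable (most negative obj-row entry -1): a.
Ratio test on column a — row 1: 4/1 = 4; row 2: 6/3 = 2; row 3: 8/5 = 8/5; row 4: entry -1 ≤ 0. Minimum is 8/5 at row 3 (s3 leaves); pivot element 5.
After the second pivot the obj-row RHS is 20 − (-1)·(8/5) = 108/5.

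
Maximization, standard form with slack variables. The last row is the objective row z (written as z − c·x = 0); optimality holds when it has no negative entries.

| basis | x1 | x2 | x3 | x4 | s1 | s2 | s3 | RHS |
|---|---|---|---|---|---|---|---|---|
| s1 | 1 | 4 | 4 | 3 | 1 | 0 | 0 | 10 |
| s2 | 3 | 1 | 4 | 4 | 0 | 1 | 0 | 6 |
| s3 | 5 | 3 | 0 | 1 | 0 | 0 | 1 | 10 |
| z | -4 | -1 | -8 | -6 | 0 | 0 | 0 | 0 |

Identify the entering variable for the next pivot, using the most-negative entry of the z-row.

x3

Negative z-row entries: x1: -4, x2: -1, x3: -8, x4: -6.
The most negative is -8 in column x3, so x3 enters.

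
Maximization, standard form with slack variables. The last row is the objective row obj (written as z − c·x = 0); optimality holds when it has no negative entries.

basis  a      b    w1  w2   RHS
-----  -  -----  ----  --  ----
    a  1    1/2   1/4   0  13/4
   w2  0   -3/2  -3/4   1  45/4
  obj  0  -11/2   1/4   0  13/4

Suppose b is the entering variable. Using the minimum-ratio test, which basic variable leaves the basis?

a

Column b entries and ratios — a: (13/4)/(1/2) = 13/2; w2: -3/2 ≤ 0, skip.
Smallest ratio is 13/2 in the row of a, so a leaves.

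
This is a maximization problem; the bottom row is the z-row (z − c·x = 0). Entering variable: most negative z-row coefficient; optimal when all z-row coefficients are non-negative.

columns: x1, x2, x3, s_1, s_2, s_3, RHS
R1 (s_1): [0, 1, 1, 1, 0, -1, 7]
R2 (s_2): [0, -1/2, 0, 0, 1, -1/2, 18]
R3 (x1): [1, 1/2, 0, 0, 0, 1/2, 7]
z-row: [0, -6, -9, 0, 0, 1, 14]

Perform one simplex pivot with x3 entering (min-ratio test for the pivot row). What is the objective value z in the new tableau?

77

Ratio test on column x3 — row 1: 7/1 = 7; row 2: entry 0 ≤ 0; row 3: entry 0 ≤ 0. Minimum is 7 at row 1 (s_1 leaves); pivot element 1.
Pivot on row 1; the z-row RHS becomes 14 − (-9)·7 = 77.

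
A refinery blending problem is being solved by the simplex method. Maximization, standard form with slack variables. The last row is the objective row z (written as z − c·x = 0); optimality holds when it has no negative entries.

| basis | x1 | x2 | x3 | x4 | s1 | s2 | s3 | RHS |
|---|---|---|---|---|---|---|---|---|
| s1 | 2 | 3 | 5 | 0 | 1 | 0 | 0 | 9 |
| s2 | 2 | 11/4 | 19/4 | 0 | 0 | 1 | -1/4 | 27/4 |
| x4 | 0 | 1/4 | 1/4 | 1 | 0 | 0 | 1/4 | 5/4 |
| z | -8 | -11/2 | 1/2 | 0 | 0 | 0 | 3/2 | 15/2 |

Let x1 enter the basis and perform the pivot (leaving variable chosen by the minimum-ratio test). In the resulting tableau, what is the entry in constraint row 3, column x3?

Ratio test on column x1 — row 1: 9/2 = 9/2; row 2: (27/4)/2 = 27/8; row 3: entry 0 ≤ 0. Minimum is 27/8 at row 2 (s2 leaves); pivot element 2.
Divide row 2 by 2; eliminate column x1 from the other rows.
Row 3 update in column x3: 1/4 − 0·(19/8) = 1/4.

1/4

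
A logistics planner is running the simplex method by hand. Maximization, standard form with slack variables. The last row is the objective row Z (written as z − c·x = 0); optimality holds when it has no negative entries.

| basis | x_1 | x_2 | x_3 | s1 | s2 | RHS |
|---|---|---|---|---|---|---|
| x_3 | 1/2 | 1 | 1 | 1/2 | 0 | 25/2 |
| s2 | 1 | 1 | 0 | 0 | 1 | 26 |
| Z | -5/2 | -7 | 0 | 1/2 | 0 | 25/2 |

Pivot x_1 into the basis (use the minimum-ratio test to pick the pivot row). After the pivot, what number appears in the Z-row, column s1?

Ratio test on column x_1 — row 1: (25/2)/(1/2) = 25; row 2: 26/1 = 26. Minimum is 25 at row 1 (x_3 leaves); pivot element 1/2.
Divide row 1 by 1/2; eliminate column x_1 from the other rows.
Z-row update in column s1: 1/2 − (-5/2)·1 = 3.

3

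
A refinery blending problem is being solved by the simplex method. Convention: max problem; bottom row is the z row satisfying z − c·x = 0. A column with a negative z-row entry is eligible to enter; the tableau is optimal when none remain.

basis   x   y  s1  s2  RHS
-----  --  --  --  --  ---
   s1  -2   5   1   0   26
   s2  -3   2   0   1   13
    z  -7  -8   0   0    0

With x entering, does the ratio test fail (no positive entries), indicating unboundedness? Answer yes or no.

yes

Every constraint-row entry in column x is ≤ 0, so increasing x is unbounded.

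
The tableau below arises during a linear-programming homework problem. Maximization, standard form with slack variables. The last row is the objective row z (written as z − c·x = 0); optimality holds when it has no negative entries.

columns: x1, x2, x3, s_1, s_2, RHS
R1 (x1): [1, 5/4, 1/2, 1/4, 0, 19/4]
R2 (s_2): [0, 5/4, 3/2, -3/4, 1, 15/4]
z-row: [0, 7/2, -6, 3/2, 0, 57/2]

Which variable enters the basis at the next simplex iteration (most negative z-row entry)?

x3

Negative z-row entries: x3: -6.
The most negative is -6 in column x3, so x3 enters.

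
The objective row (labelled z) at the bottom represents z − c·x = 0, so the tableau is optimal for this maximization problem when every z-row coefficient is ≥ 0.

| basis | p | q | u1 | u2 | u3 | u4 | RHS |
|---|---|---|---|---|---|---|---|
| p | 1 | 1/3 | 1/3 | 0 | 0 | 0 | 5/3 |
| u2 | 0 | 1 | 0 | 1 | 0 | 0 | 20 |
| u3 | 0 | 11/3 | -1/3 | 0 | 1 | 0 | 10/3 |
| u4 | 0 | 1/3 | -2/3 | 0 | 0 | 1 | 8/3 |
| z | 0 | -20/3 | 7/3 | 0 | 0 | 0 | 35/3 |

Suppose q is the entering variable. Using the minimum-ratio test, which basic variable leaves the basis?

u3

Column q entries and ratios — p: (5/3)/(1/3) = 5; u2: 20/1 = 20; u3: (10/3)/(11/3) = 10/11; u4: (8/3)/(1/3) = 8.
Smallest ratio is 10/11 in the row of u3, so u3 leaves.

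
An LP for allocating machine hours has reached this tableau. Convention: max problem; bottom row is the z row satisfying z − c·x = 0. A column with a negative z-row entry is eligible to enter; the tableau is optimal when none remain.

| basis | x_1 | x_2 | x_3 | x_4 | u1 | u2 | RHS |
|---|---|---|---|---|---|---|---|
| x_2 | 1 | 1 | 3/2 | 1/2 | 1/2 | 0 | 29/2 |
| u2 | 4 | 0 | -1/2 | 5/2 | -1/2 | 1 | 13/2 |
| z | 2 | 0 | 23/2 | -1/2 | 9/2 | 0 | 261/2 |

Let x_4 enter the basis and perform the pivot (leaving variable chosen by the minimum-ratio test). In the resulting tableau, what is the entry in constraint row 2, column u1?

-1/5

Ratio test on column x_4 — row 1: (29/2)/(1/2) = 29; row 2: (13/2)/(5/2) = 13/5. Minimum is 13/5 at row 2 (u2 leaves); pivot element 5/2.
Divide row 2 by 5/2; eliminate column x_4 from the other rows.
In the new row 2, the u1 entry is the old entry divided by the pivot: (-1/2)/(5/2) = -1/5.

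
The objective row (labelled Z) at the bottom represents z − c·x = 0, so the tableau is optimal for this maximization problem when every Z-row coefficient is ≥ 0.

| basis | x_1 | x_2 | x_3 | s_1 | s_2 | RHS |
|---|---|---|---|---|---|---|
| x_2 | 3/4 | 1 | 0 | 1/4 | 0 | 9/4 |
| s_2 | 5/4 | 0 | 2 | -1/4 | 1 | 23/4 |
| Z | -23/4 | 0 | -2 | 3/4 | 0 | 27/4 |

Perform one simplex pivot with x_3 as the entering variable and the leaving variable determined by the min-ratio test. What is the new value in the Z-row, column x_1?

Ratio test on column x_3 — row 1: entry 0 ≤ 0; row 2: (23/4)/2 = 23/8. Minimum is 23/8 at row 2 (s_2 leaves); pivot element 2.
Divide row 2 by 2; eliminate column x_3 from the other rows.
Z-row update in column x_1: -23/4 − (-2)·(5/8) = -9/2.

-9/2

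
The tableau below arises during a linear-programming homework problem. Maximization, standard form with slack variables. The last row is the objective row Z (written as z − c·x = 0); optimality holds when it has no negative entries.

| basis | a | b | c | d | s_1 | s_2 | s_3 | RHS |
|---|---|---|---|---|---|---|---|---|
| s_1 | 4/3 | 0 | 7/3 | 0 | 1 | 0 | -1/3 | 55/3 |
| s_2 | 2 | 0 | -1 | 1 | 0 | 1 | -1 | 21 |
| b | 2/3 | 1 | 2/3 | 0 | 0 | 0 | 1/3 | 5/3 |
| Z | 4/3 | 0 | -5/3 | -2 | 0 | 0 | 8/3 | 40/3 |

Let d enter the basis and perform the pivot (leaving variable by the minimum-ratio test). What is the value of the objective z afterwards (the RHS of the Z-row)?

Ratio test on column d — row 1: entry 0 ≤ 0; row 2: 21/1 = 21; row 3: entry 0 ≤ 0. Minimum is 21 at row 2 (s_2 leaves); pivot element 1.
Pivot on row 2; the Z-row RHS becomes 40/3 − (-2)·21 = 166/3.

166/3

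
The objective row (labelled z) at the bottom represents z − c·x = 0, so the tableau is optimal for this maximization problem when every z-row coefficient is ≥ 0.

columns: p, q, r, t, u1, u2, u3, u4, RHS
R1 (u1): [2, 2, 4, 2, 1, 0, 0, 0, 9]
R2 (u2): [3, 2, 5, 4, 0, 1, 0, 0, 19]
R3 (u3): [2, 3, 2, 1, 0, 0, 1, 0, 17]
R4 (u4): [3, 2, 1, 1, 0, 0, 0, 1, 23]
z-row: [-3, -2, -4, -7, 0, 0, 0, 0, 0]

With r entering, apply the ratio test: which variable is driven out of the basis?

Column r entries and ratios — u1: 9/4 = 9/4; u2: 19/5 = 19/5; u3: 17/2 = 17/2; u4: 23/1 = 23.
Smallest ratio is 9/4 in the row of u1, so u1 leaves.

u1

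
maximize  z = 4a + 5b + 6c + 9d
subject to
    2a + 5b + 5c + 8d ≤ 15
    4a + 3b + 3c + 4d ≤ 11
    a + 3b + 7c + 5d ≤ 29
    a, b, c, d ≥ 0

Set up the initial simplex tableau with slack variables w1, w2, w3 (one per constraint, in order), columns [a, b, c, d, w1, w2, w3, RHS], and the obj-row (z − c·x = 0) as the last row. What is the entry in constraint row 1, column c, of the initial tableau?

Constraint 1 has coefficient 5 on c.

5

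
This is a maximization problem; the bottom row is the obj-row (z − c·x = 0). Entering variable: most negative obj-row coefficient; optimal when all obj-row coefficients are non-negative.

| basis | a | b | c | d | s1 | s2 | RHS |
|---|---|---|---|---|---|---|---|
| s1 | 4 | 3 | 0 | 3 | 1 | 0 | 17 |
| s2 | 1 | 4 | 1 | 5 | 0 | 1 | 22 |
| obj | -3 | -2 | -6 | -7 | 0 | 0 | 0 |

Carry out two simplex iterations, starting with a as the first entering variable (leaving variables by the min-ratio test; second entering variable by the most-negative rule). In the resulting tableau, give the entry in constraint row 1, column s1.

1/4

Ratio test on column a — row 1: 17/4 = 17/4; row 2: 22/1 = 22. Minimum is 17/4 at row 1 (s1 leaves); pivot element 4.
Divide row 1 by 4; eliminate column a from the other rows.
Second iteration: most negative obj-row entry is -6 in column c, so c enters.
Ratio test on column c — row 1: entry 0 ≤ 0; row 2: (71/4)/1 = 71/4. Minimum is 71/4 at row 2 (s2 leaves); pivot element 1.
Divide row 2 by 1; eliminate column c from the other rows.
After both pivots, the entry at constraint row 1, column s1 is 1/4.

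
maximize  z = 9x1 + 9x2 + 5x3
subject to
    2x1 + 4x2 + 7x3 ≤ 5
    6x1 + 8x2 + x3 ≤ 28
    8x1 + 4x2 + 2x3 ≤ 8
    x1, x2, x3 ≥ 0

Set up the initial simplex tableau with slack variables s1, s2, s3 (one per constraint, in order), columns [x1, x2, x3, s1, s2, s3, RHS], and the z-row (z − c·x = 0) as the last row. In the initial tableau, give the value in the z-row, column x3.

The z-row carries the negated objective coefficients: the x3 entry is -5.

-5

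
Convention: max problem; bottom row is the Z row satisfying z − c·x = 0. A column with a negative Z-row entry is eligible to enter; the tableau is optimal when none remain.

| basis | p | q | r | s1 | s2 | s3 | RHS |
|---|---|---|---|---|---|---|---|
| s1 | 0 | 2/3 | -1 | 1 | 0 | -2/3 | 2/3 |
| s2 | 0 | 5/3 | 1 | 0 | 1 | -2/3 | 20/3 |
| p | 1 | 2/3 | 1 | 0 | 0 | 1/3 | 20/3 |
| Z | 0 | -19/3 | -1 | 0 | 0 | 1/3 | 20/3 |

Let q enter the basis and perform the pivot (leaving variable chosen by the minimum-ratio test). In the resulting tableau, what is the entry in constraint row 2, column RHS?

5

Ratio test on column q — row 1: (2/3)/(2/3) = 1; row 2: (20/3)/(5/3) = 4; row 3: (20/3)/(2/3) = 10. Minimum is 1 at row 1 (s1 leaves); pivot element 2/3.
Divide row 1 by 2/3; eliminate column q from the other rows.
Row 2 update in column RHS: 20/3 − (5/3)·1 = 5.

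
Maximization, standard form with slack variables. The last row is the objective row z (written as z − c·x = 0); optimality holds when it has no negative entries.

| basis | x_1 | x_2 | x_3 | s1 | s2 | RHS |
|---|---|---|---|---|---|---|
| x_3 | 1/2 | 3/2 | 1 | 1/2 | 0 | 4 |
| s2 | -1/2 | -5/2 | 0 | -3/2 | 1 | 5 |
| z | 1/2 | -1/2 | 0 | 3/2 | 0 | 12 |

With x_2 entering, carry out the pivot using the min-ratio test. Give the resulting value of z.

Ratio test on column x_2 — row 1: 4/(3/2) = 8/3; row 2: entry -5/2 ≤ 0. Minimum is 8/3 at row 1 (x_3 leaves); pivot element 3/2.
Pivot on row 1; the z-row RHS becomes 12 − (-1/2)·(8/3) = 40/3.

40/3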